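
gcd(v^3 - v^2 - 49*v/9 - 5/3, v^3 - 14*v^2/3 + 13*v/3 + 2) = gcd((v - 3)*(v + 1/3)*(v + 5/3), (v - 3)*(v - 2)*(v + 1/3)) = v^2 - 8*v/3 - 1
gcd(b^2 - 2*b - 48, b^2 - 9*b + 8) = b - 8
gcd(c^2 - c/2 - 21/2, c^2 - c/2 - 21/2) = c^2 - c/2 - 21/2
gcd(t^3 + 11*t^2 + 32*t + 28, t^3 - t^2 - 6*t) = t + 2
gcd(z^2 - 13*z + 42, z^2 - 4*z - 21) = z - 7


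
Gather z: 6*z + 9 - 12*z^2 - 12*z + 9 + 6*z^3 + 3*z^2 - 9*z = 6*z^3 - 9*z^2 - 15*z + 18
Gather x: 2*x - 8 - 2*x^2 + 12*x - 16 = -2*x^2 + 14*x - 24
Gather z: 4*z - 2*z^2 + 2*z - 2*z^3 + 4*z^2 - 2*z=-2*z^3 + 2*z^2 + 4*z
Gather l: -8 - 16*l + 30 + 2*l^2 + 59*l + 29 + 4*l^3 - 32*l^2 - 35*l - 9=4*l^3 - 30*l^2 + 8*l + 42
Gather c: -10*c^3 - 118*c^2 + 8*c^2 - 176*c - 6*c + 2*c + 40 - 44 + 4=-10*c^3 - 110*c^2 - 180*c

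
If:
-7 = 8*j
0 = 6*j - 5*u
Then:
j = -7/8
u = -21/20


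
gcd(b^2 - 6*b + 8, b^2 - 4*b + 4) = b - 2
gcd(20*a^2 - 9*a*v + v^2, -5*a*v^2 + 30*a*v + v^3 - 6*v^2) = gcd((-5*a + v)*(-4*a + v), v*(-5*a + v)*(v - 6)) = -5*a + v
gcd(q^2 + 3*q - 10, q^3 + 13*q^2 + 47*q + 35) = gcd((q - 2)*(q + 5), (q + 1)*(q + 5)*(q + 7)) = q + 5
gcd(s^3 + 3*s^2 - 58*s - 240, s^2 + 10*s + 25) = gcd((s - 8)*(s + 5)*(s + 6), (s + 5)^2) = s + 5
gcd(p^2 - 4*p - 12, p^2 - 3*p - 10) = p + 2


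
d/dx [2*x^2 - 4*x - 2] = 4*x - 4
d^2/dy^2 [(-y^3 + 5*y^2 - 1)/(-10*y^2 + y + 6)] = 2*(11*y^3 - 582*y^2 + 78*y - 119)/(1000*y^6 - 300*y^5 - 1770*y^4 + 359*y^3 + 1062*y^2 - 108*y - 216)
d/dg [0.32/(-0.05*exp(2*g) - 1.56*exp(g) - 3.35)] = (0.032*exp(g) + 0.4992)*exp(g)/(0.05*exp(2*g) + 1.56*exp(g) + 3.35)^2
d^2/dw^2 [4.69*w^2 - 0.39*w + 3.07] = 9.38000000000000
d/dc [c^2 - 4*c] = 2*c - 4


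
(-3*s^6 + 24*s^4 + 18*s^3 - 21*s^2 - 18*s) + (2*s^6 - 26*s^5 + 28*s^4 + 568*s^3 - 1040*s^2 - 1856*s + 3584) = -s^6 - 26*s^5 + 52*s^4 + 586*s^3 - 1061*s^2 - 1874*s + 3584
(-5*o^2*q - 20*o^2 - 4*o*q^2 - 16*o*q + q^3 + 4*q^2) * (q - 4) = -5*o^2*q^2 + 80*o^2 - 4*o*q^3 + 64*o*q + q^4 - 16*q^2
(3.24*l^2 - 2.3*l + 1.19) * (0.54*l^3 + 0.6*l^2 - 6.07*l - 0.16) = 1.7496*l^5 + 0.702*l^4 - 20.4042*l^3 + 14.1566*l^2 - 6.8553*l - 0.1904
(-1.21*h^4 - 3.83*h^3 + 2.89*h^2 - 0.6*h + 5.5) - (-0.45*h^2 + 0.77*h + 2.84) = -1.21*h^4 - 3.83*h^3 + 3.34*h^2 - 1.37*h + 2.66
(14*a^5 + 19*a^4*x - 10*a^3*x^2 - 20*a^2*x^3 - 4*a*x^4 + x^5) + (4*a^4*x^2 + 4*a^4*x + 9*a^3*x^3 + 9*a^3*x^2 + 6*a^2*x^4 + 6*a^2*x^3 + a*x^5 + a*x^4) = 14*a^5 + 4*a^4*x^2 + 23*a^4*x + 9*a^3*x^3 - a^3*x^2 + 6*a^2*x^4 - 14*a^2*x^3 + a*x^5 - 3*a*x^4 + x^5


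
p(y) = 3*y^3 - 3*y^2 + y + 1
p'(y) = 9*y^2 - 6*y + 1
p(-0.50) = -0.62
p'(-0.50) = 6.25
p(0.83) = 1.48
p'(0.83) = 2.22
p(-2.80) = -91.18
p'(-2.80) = 88.36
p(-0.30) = 0.35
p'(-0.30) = 3.61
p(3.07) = 62.60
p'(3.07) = 67.40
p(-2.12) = -43.19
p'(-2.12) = 54.17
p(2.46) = 29.97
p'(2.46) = 40.70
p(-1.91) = -32.76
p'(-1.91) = 45.29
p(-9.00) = -2438.00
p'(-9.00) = 784.00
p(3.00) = 58.00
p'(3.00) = 64.00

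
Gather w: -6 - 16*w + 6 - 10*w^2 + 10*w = -10*w^2 - 6*w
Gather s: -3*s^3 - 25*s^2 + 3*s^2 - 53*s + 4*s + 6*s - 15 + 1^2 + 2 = -3*s^3 - 22*s^2 - 43*s - 12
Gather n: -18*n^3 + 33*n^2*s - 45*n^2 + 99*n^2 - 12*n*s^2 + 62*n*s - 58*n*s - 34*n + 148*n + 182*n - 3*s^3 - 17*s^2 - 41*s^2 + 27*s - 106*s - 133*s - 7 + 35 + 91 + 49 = -18*n^3 + n^2*(33*s + 54) + n*(-12*s^2 + 4*s + 296) - 3*s^3 - 58*s^2 - 212*s + 168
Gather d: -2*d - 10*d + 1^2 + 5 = 6 - 12*d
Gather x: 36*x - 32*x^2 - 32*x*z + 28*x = -32*x^2 + x*(64 - 32*z)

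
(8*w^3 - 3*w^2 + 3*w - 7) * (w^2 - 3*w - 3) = 8*w^5 - 27*w^4 - 12*w^3 - 7*w^2 + 12*w + 21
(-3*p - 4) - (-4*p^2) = 4*p^2 - 3*p - 4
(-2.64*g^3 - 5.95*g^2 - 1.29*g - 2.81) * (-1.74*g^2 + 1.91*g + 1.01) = 4.5936*g^5 + 5.3106*g^4 - 11.7863*g^3 - 3.584*g^2 - 6.67*g - 2.8381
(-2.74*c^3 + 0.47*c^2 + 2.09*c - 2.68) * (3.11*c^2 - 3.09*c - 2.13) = -8.5214*c^5 + 9.9283*c^4 + 10.8838*c^3 - 15.794*c^2 + 3.8295*c + 5.7084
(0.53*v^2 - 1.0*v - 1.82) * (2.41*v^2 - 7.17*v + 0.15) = 1.2773*v^4 - 6.2101*v^3 + 2.8633*v^2 + 12.8994*v - 0.273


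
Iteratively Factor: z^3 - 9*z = (z - 3)*(z^2 + 3*z) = (z - 3)*(z + 3)*(z)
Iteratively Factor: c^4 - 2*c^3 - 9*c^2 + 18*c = (c - 2)*(c^3 - 9*c) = c*(c - 2)*(c^2 - 9) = c*(c - 2)*(c + 3)*(c - 3)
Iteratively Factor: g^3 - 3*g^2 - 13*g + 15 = (g + 3)*(g^2 - 6*g + 5) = (g - 1)*(g + 3)*(g - 5)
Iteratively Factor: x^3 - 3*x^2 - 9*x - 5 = (x - 5)*(x^2 + 2*x + 1) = (x - 5)*(x + 1)*(x + 1)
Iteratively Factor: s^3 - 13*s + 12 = (s + 4)*(s^2 - 4*s + 3) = (s - 1)*(s + 4)*(s - 3)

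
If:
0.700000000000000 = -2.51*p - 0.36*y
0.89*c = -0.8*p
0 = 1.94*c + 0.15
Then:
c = -0.08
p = 0.09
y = -2.54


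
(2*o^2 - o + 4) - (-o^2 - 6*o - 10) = 3*o^2 + 5*o + 14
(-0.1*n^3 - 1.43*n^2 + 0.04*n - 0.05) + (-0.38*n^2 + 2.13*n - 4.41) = -0.1*n^3 - 1.81*n^2 + 2.17*n - 4.46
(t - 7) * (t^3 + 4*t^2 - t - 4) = t^4 - 3*t^3 - 29*t^2 + 3*t + 28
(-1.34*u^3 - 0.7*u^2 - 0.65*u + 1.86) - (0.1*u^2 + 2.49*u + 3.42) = -1.34*u^3 - 0.8*u^2 - 3.14*u - 1.56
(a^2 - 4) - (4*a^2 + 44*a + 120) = -3*a^2 - 44*a - 124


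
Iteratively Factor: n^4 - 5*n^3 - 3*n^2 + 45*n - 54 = (n + 3)*(n^3 - 8*n^2 + 21*n - 18) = (n - 2)*(n + 3)*(n^2 - 6*n + 9) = (n - 3)*(n - 2)*(n + 3)*(n - 3)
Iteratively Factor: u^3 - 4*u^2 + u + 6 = (u - 2)*(u^2 - 2*u - 3) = (u - 2)*(u + 1)*(u - 3)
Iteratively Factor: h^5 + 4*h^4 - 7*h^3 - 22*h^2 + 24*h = (h + 3)*(h^4 + h^3 - 10*h^2 + 8*h) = (h + 3)*(h + 4)*(h^3 - 3*h^2 + 2*h) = (h - 1)*(h + 3)*(h + 4)*(h^2 - 2*h) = (h - 2)*(h - 1)*(h + 3)*(h + 4)*(h)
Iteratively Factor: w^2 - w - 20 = (w + 4)*(w - 5)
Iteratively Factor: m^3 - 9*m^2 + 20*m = (m)*(m^2 - 9*m + 20) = m*(m - 4)*(m - 5)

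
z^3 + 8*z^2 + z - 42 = (z - 2)*(z + 3)*(z + 7)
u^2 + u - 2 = (u - 1)*(u + 2)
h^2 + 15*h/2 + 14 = (h + 7/2)*(h + 4)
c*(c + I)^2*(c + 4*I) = c^4 + 6*I*c^3 - 9*c^2 - 4*I*c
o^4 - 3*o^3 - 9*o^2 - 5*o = o*(o - 5)*(o + 1)^2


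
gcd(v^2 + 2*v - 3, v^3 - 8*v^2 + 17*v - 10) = v - 1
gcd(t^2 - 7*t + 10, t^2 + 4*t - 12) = t - 2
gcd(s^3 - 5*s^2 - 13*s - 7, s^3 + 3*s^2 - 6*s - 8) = s + 1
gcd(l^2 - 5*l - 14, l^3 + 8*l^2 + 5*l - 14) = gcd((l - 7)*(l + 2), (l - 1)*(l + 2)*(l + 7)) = l + 2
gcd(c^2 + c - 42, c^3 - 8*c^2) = 1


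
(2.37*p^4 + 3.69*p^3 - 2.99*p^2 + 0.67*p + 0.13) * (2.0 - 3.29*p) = -7.7973*p^5 - 7.4001*p^4 + 17.2171*p^3 - 8.1843*p^2 + 0.9123*p + 0.26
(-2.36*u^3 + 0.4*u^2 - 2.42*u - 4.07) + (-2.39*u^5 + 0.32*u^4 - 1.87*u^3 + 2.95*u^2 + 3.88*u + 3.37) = -2.39*u^5 + 0.32*u^4 - 4.23*u^3 + 3.35*u^2 + 1.46*u - 0.7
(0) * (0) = 0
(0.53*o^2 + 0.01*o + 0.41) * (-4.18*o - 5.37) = -2.2154*o^3 - 2.8879*o^2 - 1.7675*o - 2.2017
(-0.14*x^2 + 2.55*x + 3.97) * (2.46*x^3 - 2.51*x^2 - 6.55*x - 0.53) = -0.3444*x^5 + 6.6244*x^4 + 4.2827*x^3 - 26.593*x^2 - 27.355*x - 2.1041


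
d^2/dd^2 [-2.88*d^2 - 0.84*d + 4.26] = -5.76000000000000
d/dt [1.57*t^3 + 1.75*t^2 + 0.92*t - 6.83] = 4.71*t^2 + 3.5*t + 0.92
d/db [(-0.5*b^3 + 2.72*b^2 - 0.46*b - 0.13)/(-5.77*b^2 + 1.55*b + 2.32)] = (2.885*b^4 - 1.55*b^3 - 1.9182*b^2 + 11.1206*b - 0.8657)/(33.2929*b^4 - 17.887*b^3 - 24.3703*b^2 + 7.192*b + 5.3824)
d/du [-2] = 0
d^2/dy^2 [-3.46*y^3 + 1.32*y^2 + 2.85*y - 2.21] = 2.64 - 20.76*y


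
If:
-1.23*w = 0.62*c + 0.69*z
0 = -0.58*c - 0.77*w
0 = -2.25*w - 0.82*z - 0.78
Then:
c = 0.59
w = -0.44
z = 0.26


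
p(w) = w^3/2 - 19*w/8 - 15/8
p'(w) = 3*w^2/2 - 19/8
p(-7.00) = -156.75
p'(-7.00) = 71.12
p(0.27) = -2.51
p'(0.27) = -2.27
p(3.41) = 9.85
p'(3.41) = 15.07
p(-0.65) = -0.47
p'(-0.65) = -1.74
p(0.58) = -3.15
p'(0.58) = -1.87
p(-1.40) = 0.08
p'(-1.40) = 0.56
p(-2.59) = -4.41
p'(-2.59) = 7.69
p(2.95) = 3.95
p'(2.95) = 10.68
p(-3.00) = -8.25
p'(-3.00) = 11.12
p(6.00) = 91.88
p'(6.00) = 51.62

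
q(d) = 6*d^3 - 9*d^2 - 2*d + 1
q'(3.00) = 106.00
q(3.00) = 76.00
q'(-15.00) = 4318.00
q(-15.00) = -22244.00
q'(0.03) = -2.52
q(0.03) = 0.93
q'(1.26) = 3.90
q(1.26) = -3.81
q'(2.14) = 41.91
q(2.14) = 14.31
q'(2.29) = 51.17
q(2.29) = 21.28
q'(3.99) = 212.74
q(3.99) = 230.87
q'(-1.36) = 55.77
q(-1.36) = -28.02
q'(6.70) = 685.42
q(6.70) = 1388.17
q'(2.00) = 34.00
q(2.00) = 9.00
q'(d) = 18*d^2 - 18*d - 2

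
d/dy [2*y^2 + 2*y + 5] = 4*y + 2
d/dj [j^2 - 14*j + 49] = 2*j - 14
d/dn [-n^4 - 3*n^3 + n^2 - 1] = n*(-4*n^2 - 9*n + 2)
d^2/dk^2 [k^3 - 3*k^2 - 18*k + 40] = 6*k - 6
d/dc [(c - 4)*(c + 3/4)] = 2*c - 13/4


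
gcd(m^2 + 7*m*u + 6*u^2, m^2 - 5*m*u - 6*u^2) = m + u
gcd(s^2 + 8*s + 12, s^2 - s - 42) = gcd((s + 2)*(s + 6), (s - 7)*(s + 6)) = s + 6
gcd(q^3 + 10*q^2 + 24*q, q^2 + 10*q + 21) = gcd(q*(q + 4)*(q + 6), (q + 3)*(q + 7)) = 1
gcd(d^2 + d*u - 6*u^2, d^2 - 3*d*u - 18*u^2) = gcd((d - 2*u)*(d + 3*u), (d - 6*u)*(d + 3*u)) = d + 3*u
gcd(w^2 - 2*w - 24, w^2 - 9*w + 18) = w - 6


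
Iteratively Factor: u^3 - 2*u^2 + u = (u)*(u^2 - 2*u + 1) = u*(u - 1)*(u - 1)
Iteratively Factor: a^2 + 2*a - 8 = (a - 2)*(a + 4)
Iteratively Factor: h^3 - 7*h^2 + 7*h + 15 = (h + 1)*(h^2 - 8*h + 15) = (h - 5)*(h + 1)*(h - 3)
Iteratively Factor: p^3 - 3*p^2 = (p - 3)*(p^2) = p*(p - 3)*(p)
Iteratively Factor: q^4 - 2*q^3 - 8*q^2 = (q + 2)*(q^3 - 4*q^2) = q*(q + 2)*(q^2 - 4*q) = q^2*(q + 2)*(q - 4)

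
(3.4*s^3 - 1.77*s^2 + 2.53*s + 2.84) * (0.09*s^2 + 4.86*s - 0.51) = 0.306*s^5 + 16.3647*s^4 - 10.1085*s^3 + 13.4541*s^2 + 12.5121*s - 1.4484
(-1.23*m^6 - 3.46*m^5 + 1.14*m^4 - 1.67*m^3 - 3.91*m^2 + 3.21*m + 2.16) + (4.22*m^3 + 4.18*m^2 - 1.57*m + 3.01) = -1.23*m^6 - 3.46*m^5 + 1.14*m^4 + 2.55*m^3 + 0.27*m^2 + 1.64*m + 5.17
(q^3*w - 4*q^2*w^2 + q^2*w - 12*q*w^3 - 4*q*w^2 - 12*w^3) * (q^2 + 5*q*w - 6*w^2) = q^5*w + q^4*w^2 + q^4*w - 38*q^3*w^3 + q^3*w^2 - 36*q^2*w^4 - 38*q^2*w^3 + 72*q*w^5 - 36*q*w^4 + 72*w^5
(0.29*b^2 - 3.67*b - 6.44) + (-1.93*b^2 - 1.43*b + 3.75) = -1.64*b^2 - 5.1*b - 2.69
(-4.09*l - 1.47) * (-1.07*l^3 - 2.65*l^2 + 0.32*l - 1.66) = 4.3763*l^4 + 12.4114*l^3 + 2.5867*l^2 + 6.319*l + 2.4402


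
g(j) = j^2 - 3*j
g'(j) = 2*j - 3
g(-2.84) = 16.59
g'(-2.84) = -8.68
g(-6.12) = 55.81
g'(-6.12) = -15.24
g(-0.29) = 0.95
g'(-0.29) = -3.58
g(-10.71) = 146.83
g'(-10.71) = -24.42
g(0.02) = -0.06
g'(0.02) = -2.96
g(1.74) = -2.19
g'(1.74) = 0.48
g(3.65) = 2.37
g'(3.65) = 4.30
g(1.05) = -2.05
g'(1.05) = -0.90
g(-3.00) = 18.00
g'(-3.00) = -9.00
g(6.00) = 18.00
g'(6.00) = 9.00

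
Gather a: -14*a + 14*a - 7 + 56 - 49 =0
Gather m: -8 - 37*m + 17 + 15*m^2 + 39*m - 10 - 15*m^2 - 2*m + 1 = 0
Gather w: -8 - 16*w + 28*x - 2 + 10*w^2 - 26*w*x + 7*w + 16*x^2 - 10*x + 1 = 10*w^2 + w*(-26*x - 9) + 16*x^2 + 18*x - 9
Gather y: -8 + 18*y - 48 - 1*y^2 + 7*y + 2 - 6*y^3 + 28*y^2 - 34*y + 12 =-6*y^3 + 27*y^2 - 9*y - 42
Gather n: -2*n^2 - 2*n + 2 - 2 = -2*n^2 - 2*n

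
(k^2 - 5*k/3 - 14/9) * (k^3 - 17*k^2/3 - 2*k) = k^5 - 22*k^4/3 + 53*k^3/9 + 328*k^2/27 + 28*k/9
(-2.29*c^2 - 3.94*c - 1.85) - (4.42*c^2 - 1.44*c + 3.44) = -6.71*c^2 - 2.5*c - 5.29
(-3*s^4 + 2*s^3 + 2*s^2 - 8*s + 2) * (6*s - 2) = -18*s^5 + 18*s^4 + 8*s^3 - 52*s^2 + 28*s - 4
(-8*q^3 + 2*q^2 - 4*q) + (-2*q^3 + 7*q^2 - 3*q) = -10*q^3 + 9*q^2 - 7*q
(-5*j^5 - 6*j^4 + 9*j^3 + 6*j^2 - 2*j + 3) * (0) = 0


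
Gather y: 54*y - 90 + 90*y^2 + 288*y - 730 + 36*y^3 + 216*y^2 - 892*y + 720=36*y^3 + 306*y^2 - 550*y - 100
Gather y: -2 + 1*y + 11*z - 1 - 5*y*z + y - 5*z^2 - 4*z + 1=y*(2 - 5*z) - 5*z^2 + 7*z - 2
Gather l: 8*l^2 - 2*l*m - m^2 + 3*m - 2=8*l^2 - 2*l*m - m^2 + 3*m - 2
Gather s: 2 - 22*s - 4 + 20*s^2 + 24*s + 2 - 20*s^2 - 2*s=0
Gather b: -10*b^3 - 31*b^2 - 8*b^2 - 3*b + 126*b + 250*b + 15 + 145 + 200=-10*b^3 - 39*b^2 + 373*b + 360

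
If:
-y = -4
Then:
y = 4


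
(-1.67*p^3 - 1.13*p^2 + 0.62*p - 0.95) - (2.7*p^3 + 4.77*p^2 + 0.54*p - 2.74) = -4.37*p^3 - 5.9*p^2 + 0.08*p + 1.79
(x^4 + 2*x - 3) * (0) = 0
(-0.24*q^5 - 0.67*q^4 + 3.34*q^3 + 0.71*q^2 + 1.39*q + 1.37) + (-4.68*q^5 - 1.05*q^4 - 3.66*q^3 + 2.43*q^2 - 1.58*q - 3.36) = -4.92*q^5 - 1.72*q^4 - 0.32*q^3 + 3.14*q^2 - 0.19*q - 1.99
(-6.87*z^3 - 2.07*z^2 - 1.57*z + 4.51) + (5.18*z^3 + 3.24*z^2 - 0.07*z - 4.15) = -1.69*z^3 + 1.17*z^2 - 1.64*z + 0.359999999999999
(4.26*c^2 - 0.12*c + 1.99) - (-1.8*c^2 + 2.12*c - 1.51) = 6.06*c^2 - 2.24*c + 3.5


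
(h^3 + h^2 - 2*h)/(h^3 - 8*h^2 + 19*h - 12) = h*(h + 2)/(h^2 - 7*h + 12)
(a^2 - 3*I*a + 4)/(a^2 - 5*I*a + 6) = (a - 4*I)/(a - 6*I)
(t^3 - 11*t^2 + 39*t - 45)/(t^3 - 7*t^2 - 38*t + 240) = (t^2 - 6*t + 9)/(t^2 - 2*t - 48)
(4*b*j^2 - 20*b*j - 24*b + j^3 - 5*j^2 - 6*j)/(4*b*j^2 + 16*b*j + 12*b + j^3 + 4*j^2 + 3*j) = (j - 6)/(j + 3)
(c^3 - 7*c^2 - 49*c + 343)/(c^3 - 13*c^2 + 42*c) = (c^2 - 49)/(c*(c - 6))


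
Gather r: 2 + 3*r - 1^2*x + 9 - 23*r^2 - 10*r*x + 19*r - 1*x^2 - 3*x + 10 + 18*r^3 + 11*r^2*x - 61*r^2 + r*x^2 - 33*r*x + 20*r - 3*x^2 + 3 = 18*r^3 + r^2*(11*x - 84) + r*(x^2 - 43*x + 42) - 4*x^2 - 4*x + 24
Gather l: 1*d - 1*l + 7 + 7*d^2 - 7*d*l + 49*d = 7*d^2 + 50*d + l*(-7*d - 1) + 7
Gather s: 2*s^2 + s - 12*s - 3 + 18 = 2*s^2 - 11*s + 15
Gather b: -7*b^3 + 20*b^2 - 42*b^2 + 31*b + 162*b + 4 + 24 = -7*b^3 - 22*b^2 + 193*b + 28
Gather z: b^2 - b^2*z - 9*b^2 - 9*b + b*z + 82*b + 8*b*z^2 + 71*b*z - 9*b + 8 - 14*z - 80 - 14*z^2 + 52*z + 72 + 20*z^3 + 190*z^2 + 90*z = -8*b^2 + 64*b + 20*z^3 + z^2*(8*b + 176) + z*(-b^2 + 72*b + 128)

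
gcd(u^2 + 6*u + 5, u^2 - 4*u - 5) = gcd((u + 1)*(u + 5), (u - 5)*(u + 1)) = u + 1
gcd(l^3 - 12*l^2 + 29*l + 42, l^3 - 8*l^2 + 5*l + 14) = l^2 - 6*l - 7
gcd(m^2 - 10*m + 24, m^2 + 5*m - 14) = 1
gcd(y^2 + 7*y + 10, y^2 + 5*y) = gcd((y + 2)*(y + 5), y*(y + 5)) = y + 5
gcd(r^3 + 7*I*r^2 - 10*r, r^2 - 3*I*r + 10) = r + 2*I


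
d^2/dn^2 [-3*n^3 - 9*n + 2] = -18*n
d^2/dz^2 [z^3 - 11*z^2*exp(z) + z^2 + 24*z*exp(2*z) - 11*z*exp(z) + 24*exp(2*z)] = -11*z^2*exp(z) + 96*z*exp(2*z) - 55*z*exp(z) + 6*z + 192*exp(2*z) - 44*exp(z) + 2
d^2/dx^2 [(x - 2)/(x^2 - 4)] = 2/(x^3 + 6*x^2 + 12*x + 8)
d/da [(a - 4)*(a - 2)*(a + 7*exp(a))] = 7*a^2*exp(a) + 3*a^2 - 28*a*exp(a) - 12*a + 14*exp(a) + 8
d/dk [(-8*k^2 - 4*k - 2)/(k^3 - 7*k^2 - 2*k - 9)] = 2*(4*k^4 + 4*k^3 - 3*k^2 + 58*k + 16)/(k^6 - 14*k^5 + 45*k^4 + 10*k^3 + 130*k^2 + 36*k + 81)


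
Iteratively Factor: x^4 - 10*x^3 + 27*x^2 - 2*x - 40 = (x - 4)*(x^3 - 6*x^2 + 3*x + 10) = (x - 4)*(x - 2)*(x^2 - 4*x - 5) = (x - 4)*(x - 2)*(x + 1)*(x - 5)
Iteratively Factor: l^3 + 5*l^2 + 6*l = (l + 3)*(l^2 + 2*l) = l*(l + 3)*(l + 2)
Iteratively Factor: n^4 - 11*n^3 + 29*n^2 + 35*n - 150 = (n + 2)*(n^3 - 13*n^2 + 55*n - 75) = (n - 3)*(n + 2)*(n^2 - 10*n + 25) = (n - 5)*(n - 3)*(n + 2)*(n - 5)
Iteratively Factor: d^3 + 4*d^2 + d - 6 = (d + 3)*(d^2 + d - 2) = (d - 1)*(d + 3)*(d + 2)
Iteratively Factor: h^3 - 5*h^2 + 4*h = (h - 1)*(h^2 - 4*h) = (h - 4)*(h - 1)*(h)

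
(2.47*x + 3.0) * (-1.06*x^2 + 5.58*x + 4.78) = -2.6182*x^3 + 10.6026*x^2 + 28.5466*x + 14.34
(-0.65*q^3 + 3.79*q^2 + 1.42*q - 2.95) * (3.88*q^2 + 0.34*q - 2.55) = -2.522*q^5 + 14.4842*q^4 + 8.4557*q^3 - 20.6277*q^2 - 4.624*q + 7.5225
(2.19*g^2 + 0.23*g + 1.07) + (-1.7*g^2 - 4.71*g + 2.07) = 0.49*g^2 - 4.48*g + 3.14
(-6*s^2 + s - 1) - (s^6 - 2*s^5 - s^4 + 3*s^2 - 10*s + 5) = -s^6 + 2*s^5 + s^4 - 9*s^2 + 11*s - 6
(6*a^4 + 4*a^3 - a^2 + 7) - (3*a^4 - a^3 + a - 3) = 3*a^4 + 5*a^3 - a^2 - a + 10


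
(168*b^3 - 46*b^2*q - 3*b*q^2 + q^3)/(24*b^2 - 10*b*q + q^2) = 7*b + q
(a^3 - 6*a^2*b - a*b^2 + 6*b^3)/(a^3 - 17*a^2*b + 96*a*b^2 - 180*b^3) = (a^2 - b^2)/(a^2 - 11*a*b + 30*b^2)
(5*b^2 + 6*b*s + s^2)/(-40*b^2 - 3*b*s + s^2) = (b + s)/(-8*b + s)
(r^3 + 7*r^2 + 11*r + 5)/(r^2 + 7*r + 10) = (r^2 + 2*r + 1)/(r + 2)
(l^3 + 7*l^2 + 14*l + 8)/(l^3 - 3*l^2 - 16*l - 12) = (l + 4)/(l - 6)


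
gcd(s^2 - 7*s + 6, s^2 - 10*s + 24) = s - 6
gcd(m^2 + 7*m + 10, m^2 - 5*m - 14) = m + 2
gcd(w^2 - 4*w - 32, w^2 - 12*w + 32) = w - 8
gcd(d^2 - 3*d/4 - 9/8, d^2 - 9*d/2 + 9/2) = d - 3/2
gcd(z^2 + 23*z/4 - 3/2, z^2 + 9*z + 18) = z + 6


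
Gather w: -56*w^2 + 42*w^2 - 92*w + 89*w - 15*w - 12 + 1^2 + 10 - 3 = -14*w^2 - 18*w - 4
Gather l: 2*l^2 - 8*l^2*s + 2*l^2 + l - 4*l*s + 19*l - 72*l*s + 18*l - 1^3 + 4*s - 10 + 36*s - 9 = l^2*(4 - 8*s) + l*(38 - 76*s) + 40*s - 20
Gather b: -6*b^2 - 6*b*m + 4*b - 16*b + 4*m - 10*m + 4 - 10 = -6*b^2 + b*(-6*m - 12) - 6*m - 6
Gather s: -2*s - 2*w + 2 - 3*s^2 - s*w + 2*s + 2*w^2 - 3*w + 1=-3*s^2 - s*w + 2*w^2 - 5*w + 3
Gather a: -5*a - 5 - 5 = -5*a - 10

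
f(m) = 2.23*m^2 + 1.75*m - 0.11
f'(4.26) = 20.75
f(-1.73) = 3.54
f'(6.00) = 28.51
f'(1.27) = 7.41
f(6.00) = 90.67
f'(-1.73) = -5.97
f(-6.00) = 69.67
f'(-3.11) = -12.12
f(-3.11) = 16.02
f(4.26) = 47.81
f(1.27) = 5.71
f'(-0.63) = -1.06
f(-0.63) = -0.33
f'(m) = 4.46*m + 1.75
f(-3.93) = 27.45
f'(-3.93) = -15.78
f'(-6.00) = -25.01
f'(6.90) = 32.52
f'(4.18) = 20.39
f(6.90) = 118.14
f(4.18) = 46.17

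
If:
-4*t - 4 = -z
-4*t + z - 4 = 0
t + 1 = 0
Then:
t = -1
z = 0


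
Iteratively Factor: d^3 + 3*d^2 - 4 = (d + 2)*(d^2 + d - 2) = (d + 2)^2*(d - 1)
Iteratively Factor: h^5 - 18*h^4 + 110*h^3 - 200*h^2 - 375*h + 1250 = (h - 5)*(h^4 - 13*h^3 + 45*h^2 + 25*h - 250) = (h - 5)^2*(h^3 - 8*h^2 + 5*h + 50) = (h - 5)^3*(h^2 - 3*h - 10) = (h - 5)^3*(h + 2)*(h - 5)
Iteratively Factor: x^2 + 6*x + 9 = (x + 3)*(x + 3)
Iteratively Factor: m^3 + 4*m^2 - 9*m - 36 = (m + 4)*(m^2 - 9) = (m + 3)*(m + 4)*(m - 3)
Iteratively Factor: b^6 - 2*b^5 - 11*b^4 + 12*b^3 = (b - 1)*(b^5 - b^4 - 12*b^3) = (b - 4)*(b - 1)*(b^4 + 3*b^3) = b*(b - 4)*(b - 1)*(b^3 + 3*b^2) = b*(b - 4)*(b - 1)*(b + 3)*(b^2) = b^2*(b - 4)*(b - 1)*(b + 3)*(b)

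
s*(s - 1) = s^2 - s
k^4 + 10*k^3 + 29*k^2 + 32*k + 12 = (k + 1)^2*(k + 2)*(k + 6)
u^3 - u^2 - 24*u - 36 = (u - 6)*(u + 2)*(u + 3)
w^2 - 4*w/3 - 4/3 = (w - 2)*(w + 2/3)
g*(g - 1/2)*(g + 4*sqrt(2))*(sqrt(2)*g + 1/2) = sqrt(2)*g^4 - sqrt(2)*g^3/2 + 17*g^3/2 - 17*g^2/4 + 2*sqrt(2)*g^2 - sqrt(2)*g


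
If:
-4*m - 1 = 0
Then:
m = -1/4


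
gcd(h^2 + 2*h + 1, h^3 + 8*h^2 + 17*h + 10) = h + 1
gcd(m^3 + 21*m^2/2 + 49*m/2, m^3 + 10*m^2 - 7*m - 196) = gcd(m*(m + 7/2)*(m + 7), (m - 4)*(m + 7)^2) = m + 7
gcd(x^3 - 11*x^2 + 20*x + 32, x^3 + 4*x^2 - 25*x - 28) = x^2 - 3*x - 4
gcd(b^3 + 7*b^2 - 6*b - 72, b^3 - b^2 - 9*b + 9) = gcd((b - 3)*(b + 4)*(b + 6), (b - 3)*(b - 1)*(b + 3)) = b - 3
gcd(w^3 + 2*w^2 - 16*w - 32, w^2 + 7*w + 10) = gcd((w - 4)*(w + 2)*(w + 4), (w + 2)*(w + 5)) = w + 2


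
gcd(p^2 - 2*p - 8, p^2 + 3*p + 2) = p + 2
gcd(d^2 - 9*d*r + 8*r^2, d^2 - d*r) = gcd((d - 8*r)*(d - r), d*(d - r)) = -d + r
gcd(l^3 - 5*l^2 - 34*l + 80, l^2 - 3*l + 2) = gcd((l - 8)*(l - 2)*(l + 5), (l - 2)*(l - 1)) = l - 2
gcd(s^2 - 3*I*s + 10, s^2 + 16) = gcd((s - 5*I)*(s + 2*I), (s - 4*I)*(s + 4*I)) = 1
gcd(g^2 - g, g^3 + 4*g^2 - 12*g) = g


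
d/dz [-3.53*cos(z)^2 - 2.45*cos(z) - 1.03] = (7.06*cos(z) + 2.45)*sin(z)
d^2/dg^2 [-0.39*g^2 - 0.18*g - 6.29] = -0.780000000000000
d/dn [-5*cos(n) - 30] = 5*sin(n)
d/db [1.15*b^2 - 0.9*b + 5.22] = 2.3*b - 0.9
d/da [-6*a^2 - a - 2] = -12*a - 1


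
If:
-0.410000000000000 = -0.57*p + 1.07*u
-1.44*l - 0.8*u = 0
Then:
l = -0.555555555555556*u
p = 1.87719298245614*u + 0.719298245614035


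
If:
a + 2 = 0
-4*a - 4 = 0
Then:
No Solution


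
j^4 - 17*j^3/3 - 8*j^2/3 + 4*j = j*(j - 6)*(j - 2/3)*(j + 1)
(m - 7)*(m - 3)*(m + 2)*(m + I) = m^4 - 8*m^3 + I*m^3 + m^2 - 8*I*m^2 + 42*m + I*m + 42*I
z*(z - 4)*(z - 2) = z^3 - 6*z^2 + 8*z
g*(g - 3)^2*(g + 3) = g^4 - 3*g^3 - 9*g^2 + 27*g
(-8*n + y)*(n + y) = -8*n^2 - 7*n*y + y^2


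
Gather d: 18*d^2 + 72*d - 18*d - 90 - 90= 18*d^2 + 54*d - 180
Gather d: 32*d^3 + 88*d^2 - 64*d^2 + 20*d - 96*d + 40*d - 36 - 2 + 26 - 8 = 32*d^3 + 24*d^2 - 36*d - 20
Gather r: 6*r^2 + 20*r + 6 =6*r^2 + 20*r + 6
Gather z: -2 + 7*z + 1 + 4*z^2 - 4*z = 4*z^2 + 3*z - 1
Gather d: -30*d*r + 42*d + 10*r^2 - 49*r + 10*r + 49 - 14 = d*(42 - 30*r) + 10*r^2 - 39*r + 35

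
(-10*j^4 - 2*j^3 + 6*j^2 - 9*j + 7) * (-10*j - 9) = 100*j^5 + 110*j^4 - 42*j^3 + 36*j^2 + 11*j - 63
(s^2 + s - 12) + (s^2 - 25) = 2*s^2 + s - 37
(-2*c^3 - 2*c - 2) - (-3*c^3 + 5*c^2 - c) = c^3 - 5*c^2 - c - 2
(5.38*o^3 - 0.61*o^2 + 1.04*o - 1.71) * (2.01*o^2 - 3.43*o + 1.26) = 10.8138*o^5 - 19.6795*o^4 + 10.9615*o^3 - 7.7729*o^2 + 7.1757*o - 2.1546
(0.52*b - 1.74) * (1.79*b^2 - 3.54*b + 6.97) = 0.9308*b^3 - 4.9554*b^2 + 9.784*b - 12.1278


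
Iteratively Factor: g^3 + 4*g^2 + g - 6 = (g + 2)*(g^2 + 2*g - 3) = (g - 1)*(g + 2)*(g + 3)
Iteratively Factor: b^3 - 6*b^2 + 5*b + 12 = (b + 1)*(b^2 - 7*b + 12) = (b - 4)*(b + 1)*(b - 3)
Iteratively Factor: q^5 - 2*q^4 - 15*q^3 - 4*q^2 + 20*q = (q + 2)*(q^4 - 4*q^3 - 7*q^2 + 10*q) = (q + 2)^2*(q^3 - 6*q^2 + 5*q) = (q - 5)*(q + 2)^2*(q^2 - q) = (q - 5)*(q - 1)*(q + 2)^2*(q)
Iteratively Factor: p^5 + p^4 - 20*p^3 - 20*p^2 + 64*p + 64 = (p - 4)*(p^4 + 5*p^3 - 20*p - 16) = (p - 4)*(p - 2)*(p^3 + 7*p^2 + 14*p + 8) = (p - 4)*(p - 2)*(p + 1)*(p^2 + 6*p + 8) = (p - 4)*(p - 2)*(p + 1)*(p + 2)*(p + 4)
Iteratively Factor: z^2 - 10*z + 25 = (z - 5)*(z - 5)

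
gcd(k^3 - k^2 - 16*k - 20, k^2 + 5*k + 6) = k + 2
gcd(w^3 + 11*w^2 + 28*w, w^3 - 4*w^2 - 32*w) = w^2 + 4*w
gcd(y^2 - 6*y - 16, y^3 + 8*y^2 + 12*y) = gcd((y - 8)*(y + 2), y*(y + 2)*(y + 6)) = y + 2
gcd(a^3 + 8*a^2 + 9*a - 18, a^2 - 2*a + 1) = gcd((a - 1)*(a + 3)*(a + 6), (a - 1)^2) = a - 1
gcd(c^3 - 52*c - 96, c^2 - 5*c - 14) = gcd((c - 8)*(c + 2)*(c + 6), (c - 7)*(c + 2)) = c + 2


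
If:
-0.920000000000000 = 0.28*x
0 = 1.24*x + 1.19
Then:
No Solution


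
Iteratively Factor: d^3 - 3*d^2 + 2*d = (d)*(d^2 - 3*d + 2) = d*(d - 1)*(d - 2)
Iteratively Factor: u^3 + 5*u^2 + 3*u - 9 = (u + 3)*(u^2 + 2*u - 3) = (u - 1)*(u + 3)*(u + 3)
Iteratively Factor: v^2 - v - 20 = (v + 4)*(v - 5)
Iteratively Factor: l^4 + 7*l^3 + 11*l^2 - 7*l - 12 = (l + 3)*(l^3 + 4*l^2 - l - 4) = (l + 3)*(l + 4)*(l^2 - 1) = (l - 1)*(l + 3)*(l + 4)*(l + 1)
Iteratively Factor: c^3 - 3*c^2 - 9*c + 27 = (c - 3)*(c^2 - 9) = (c - 3)^2*(c + 3)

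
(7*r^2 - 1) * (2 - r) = -7*r^3 + 14*r^2 + r - 2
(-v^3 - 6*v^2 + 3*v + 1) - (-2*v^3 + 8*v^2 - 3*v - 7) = v^3 - 14*v^2 + 6*v + 8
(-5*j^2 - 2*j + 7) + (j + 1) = -5*j^2 - j + 8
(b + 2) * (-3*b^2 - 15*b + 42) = -3*b^3 - 21*b^2 + 12*b + 84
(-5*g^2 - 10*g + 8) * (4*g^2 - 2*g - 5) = -20*g^4 - 30*g^3 + 77*g^2 + 34*g - 40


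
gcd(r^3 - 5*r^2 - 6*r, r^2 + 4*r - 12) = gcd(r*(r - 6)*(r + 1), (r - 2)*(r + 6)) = 1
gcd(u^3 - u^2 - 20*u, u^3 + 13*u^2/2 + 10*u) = u^2 + 4*u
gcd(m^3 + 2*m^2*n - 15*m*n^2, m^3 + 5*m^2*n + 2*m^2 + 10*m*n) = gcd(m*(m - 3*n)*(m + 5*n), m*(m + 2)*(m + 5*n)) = m^2 + 5*m*n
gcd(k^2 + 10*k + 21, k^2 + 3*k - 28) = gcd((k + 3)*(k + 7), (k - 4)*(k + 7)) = k + 7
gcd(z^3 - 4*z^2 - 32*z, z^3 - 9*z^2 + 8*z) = z^2 - 8*z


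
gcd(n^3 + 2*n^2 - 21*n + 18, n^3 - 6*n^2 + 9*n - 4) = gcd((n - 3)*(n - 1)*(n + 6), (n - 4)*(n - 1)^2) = n - 1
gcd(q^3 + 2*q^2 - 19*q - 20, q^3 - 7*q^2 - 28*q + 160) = q^2 + q - 20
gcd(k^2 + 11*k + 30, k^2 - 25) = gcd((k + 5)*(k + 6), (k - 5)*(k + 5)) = k + 5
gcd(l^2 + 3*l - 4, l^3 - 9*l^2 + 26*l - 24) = 1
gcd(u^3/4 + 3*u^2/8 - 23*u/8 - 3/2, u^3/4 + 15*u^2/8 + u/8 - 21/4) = 1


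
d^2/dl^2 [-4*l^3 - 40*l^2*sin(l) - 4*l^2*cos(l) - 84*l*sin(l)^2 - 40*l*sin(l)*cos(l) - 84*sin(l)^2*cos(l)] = 40*l^2*sin(l) + 4*l^2*cos(l) + 16*l*sin(l) + 80*l*sin(2*l) - 160*l*cos(l) - 168*l*cos(2*l) - 24*l - 80*sin(l) - 168*sin(2*l) + 13*cos(l) - 80*cos(2*l) - 189*cos(3*l)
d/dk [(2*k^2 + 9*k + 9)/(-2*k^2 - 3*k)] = 3/k^2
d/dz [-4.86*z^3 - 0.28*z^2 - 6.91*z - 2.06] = -14.58*z^2 - 0.56*z - 6.91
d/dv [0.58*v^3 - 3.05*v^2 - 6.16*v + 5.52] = 1.74*v^2 - 6.1*v - 6.16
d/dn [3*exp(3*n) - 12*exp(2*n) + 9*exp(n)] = (9*exp(2*n) - 24*exp(n) + 9)*exp(n)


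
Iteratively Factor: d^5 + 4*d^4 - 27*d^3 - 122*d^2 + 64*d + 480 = (d - 2)*(d^4 + 6*d^3 - 15*d^2 - 152*d - 240) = (d - 2)*(d + 3)*(d^3 + 3*d^2 - 24*d - 80) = (d - 2)*(d + 3)*(d + 4)*(d^2 - d - 20) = (d - 5)*(d - 2)*(d + 3)*(d + 4)*(d + 4)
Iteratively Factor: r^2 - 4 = (r - 2)*(r + 2)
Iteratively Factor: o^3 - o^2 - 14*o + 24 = (o - 3)*(o^2 + 2*o - 8) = (o - 3)*(o + 4)*(o - 2)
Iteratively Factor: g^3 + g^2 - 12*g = (g)*(g^2 + g - 12) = g*(g + 4)*(g - 3)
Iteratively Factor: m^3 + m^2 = (m + 1)*(m^2) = m*(m + 1)*(m)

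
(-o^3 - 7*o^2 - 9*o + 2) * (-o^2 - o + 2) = o^5 + 8*o^4 + 14*o^3 - 7*o^2 - 20*o + 4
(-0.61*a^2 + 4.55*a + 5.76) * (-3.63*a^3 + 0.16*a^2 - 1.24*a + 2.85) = 2.2143*a^5 - 16.6141*a^4 - 19.4244*a^3 - 6.4589*a^2 + 5.8251*a + 16.416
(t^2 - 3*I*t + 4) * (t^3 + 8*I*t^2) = t^5 + 5*I*t^4 + 28*t^3 + 32*I*t^2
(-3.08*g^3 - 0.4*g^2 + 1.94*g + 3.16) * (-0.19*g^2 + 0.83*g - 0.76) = 0.5852*g^5 - 2.4804*g^4 + 1.6402*g^3 + 1.3138*g^2 + 1.1484*g - 2.4016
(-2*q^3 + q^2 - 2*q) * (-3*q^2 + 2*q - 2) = 6*q^5 - 7*q^4 + 12*q^3 - 6*q^2 + 4*q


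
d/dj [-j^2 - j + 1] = -2*j - 1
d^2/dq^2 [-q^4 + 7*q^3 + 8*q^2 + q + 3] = -12*q^2 + 42*q + 16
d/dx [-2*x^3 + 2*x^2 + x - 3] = -6*x^2 + 4*x + 1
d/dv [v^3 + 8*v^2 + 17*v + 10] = 3*v^2 + 16*v + 17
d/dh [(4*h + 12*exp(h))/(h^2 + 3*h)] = 4*(h*(h + 3)*(3*exp(h) + 1) - (h + 3*exp(h))*(2*h + 3))/(h^2*(h + 3)^2)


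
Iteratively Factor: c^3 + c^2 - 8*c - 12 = (c - 3)*(c^2 + 4*c + 4) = (c - 3)*(c + 2)*(c + 2)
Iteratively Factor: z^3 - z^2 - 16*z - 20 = (z - 5)*(z^2 + 4*z + 4) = (z - 5)*(z + 2)*(z + 2)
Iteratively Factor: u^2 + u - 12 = (u + 4)*(u - 3)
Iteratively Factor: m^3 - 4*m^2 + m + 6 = (m + 1)*(m^2 - 5*m + 6) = (m - 2)*(m + 1)*(m - 3)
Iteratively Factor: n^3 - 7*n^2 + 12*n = (n - 4)*(n^2 - 3*n) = n*(n - 4)*(n - 3)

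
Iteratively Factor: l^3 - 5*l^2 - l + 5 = (l + 1)*(l^2 - 6*l + 5) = (l - 5)*(l + 1)*(l - 1)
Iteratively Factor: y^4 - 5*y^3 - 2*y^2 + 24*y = (y - 3)*(y^3 - 2*y^2 - 8*y) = (y - 4)*(y - 3)*(y^2 + 2*y) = y*(y - 4)*(y - 3)*(y + 2)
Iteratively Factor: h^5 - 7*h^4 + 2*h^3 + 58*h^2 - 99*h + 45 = (h - 1)*(h^4 - 6*h^3 - 4*h^2 + 54*h - 45) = (h - 3)*(h - 1)*(h^3 - 3*h^2 - 13*h + 15) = (h - 3)*(h - 1)^2*(h^2 - 2*h - 15) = (h - 5)*(h - 3)*(h - 1)^2*(h + 3)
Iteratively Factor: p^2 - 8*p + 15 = (p - 5)*(p - 3)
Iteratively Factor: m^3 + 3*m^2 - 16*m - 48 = (m - 4)*(m^2 + 7*m + 12) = (m - 4)*(m + 3)*(m + 4)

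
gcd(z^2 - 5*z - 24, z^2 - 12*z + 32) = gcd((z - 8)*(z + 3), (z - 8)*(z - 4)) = z - 8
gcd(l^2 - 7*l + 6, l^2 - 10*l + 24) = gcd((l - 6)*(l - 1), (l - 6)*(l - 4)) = l - 6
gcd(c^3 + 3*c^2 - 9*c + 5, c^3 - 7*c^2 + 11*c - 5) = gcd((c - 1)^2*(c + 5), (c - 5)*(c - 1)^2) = c^2 - 2*c + 1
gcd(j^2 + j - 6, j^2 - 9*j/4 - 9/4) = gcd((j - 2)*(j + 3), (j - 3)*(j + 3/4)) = 1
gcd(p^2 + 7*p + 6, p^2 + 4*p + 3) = p + 1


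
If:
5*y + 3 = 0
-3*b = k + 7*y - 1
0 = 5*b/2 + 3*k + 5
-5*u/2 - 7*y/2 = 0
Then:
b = 206/65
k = -56/13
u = 21/25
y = -3/5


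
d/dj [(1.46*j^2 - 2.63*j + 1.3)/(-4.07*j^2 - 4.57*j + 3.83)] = (-17.3763*j^2 + 21.7656*j - 4.1319)/(16.5649*j^4 + 37.1998*j^3 - 10.2913*j^2 - 35.0062*j + 14.6689)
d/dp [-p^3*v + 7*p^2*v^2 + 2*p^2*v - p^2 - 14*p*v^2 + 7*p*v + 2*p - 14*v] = -3*p^2*v + 14*p*v^2 + 4*p*v - 2*p - 14*v^2 + 7*v + 2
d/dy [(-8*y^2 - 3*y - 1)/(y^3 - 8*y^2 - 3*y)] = (8*y^4 + 6*y^3 + 3*y^2 - 16*y - 3)/(y^2*(y^4 - 16*y^3 + 58*y^2 + 48*y + 9))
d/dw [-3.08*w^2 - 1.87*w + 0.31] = -6.16*w - 1.87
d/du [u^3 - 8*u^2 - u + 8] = 3*u^2 - 16*u - 1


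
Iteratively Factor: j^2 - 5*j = (j - 5)*(j)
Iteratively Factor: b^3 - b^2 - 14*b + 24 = (b - 2)*(b^2 + b - 12) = (b - 2)*(b + 4)*(b - 3)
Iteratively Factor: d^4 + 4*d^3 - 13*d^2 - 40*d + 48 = (d - 3)*(d^3 + 7*d^2 + 8*d - 16) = (d - 3)*(d + 4)*(d^2 + 3*d - 4) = (d - 3)*(d - 1)*(d + 4)*(d + 4)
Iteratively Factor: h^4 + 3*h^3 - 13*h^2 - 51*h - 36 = (h + 1)*(h^3 + 2*h^2 - 15*h - 36) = (h + 1)*(h + 3)*(h^2 - h - 12) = (h - 4)*(h + 1)*(h + 3)*(h + 3)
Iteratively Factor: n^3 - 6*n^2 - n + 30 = (n - 5)*(n^2 - n - 6) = (n - 5)*(n + 2)*(n - 3)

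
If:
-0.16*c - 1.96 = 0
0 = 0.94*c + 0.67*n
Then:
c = -12.25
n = 17.19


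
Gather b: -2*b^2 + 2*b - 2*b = -2*b^2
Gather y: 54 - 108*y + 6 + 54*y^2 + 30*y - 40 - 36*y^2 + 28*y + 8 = 18*y^2 - 50*y + 28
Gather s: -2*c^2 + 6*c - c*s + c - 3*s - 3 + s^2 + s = -2*c^2 + 7*c + s^2 + s*(-c - 2) - 3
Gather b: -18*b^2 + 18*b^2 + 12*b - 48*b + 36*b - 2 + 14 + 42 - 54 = 0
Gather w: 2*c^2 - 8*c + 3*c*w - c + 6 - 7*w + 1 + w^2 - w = 2*c^2 - 9*c + w^2 + w*(3*c - 8) + 7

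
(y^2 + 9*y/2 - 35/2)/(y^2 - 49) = (y - 5/2)/(y - 7)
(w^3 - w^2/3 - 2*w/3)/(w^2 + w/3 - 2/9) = 3*w*(w - 1)/(3*w - 1)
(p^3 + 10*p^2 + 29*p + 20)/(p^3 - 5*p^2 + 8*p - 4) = (p^3 + 10*p^2 + 29*p + 20)/(p^3 - 5*p^2 + 8*p - 4)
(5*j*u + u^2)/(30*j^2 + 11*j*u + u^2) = u/(6*j + u)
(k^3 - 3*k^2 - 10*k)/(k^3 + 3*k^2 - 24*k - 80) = k*(k + 2)/(k^2 + 8*k + 16)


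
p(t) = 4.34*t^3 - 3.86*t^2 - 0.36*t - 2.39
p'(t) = 13.02*t^2 - 7.72*t - 0.36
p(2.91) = 70.82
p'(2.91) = 87.43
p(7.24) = 1439.72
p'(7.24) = 626.22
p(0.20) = -2.58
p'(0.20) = -1.38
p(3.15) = 93.83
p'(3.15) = 104.51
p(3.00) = 78.97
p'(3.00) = 93.66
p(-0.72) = -5.75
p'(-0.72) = 11.95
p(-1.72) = -35.27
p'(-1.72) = 51.44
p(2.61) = 47.54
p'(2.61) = 68.18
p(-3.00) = -153.23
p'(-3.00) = 139.98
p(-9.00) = -3475.67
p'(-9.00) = 1123.74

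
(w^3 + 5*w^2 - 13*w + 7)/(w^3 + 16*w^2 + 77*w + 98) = (w^2 - 2*w + 1)/(w^2 + 9*w + 14)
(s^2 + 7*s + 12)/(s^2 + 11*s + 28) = (s + 3)/(s + 7)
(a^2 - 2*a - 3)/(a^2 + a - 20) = (a^2 - 2*a - 3)/(a^2 + a - 20)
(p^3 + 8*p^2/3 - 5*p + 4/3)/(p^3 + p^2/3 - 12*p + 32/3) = (3*p - 1)/(3*p - 8)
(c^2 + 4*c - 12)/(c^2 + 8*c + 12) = (c - 2)/(c + 2)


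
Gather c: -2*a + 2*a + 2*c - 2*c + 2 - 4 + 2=0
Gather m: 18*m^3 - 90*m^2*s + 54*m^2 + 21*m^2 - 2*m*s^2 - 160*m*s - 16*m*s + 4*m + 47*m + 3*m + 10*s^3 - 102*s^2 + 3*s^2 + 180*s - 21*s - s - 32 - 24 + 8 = 18*m^3 + m^2*(75 - 90*s) + m*(-2*s^2 - 176*s + 54) + 10*s^3 - 99*s^2 + 158*s - 48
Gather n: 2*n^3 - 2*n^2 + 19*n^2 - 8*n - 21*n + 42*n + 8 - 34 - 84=2*n^3 + 17*n^2 + 13*n - 110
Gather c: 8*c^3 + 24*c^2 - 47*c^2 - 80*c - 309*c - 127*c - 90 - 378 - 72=8*c^3 - 23*c^2 - 516*c - 540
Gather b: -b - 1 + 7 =6 - b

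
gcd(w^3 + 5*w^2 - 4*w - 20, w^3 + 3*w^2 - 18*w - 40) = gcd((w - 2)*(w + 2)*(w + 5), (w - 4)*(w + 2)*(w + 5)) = w^2 + 7*w + 10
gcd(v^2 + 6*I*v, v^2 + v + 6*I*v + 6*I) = v + 6*I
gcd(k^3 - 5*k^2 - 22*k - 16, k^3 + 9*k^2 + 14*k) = k + 2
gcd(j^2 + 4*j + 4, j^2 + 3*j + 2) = j + 2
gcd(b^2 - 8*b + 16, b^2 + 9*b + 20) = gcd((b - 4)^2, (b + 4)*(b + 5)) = 1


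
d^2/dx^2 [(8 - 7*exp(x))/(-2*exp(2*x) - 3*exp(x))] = 2*(14*exp(3*x) - 85*exp(2*x) - 72*exp(x) - 36)*exp(-x)/(8*exp(3*x) + 36*exp(2*x) + 54*exp(x) + 27)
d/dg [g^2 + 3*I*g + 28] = 2*g + 3*I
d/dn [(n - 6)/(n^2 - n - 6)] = (n^2 - n - (n - 6)*(2*n - 1) - 6)/(-n^2 + n + 6)^2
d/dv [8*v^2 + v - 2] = 16*v + 1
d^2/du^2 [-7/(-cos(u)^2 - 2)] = 14*(-2*sin(u)^4 - 3*sin(u)^2 + 3)/(cos(u)^2 + 2)^3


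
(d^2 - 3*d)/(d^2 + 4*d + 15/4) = 4*d*(d - 3)/(4*d^2 + 16*d + 15)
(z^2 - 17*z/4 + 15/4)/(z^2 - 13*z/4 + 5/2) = (z - 3)/(z - 2)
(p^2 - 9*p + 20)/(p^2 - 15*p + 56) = (p^2 - 9*p + 20)/(p^2 - 15*p + 56)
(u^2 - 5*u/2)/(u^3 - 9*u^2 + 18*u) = (u - 5/2)/(u^2 - 9*u + 18)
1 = 1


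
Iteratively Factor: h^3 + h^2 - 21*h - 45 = (h - 5)*(h^2 + 6*h + 9) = (h - 5)*(h + 3)*(h + 3)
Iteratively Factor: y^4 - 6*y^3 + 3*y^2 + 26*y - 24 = (y + 2)*(y^3 - 8*y^2 + 19*y - 12) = (y - 3)*(y + 2)*(y^2 - 5*y + 4) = (y - 4)*(y - 3)*(y + 2)*(y - 1)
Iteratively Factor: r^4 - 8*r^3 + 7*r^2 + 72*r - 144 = (r - 3)*(r^3 - 5*r^2 - 8*r + 48) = (r - 4)*(r - 3)*(r^2 - r - 12) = (r - 4)*(r - 3)*(r + 3)*(r - 4)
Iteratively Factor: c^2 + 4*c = (c)*(c + 4)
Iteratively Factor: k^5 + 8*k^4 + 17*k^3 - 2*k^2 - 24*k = (k + 3)*(k^4 + 5*k^3 + 2*k^2 - 8*k) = (k + 3)*(k + 4)*(k^3 + k^2 - 2*k) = k*(k + 3)*(k + 4)*(k^2 + k - 2) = k*(k + 2)*(k + 3)*(k + 4)*(k - 1)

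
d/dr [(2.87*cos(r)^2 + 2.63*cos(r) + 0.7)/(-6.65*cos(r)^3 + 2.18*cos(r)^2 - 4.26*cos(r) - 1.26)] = (-19.0855*cos(r)^4 - 34.979*cos(r)^3 + 3.9946*cos(r)^2 + 10.2844*cos(r) + 0.3318)*sin(r)/(44.2225*cos(r)^6 - 28.994*cos(r)^5 + 61.4104*cos(r)^4 - 1.8156*cos(r)^3 + 12.654*cos(r)^2 + 10.7352*cos(r) + 1.5876)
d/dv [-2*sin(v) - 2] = -2*cos(v)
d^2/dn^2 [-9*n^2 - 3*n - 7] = -18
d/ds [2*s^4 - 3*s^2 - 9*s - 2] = 8*s^3 - 6*s - 9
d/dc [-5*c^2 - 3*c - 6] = -10*c - 3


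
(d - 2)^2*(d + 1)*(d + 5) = d^4 + 2*d^3 - 15*d^2 + 4*d + 20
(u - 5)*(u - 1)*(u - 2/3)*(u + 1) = u^4 - 17*u^3/3 + 7*u^2/3 + 17*u/3 - 10/3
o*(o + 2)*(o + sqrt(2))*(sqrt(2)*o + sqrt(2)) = sqrt(2)*o^4 + 2*o^3 + 3*sqrt(2)*o^3 + 2*sqrt(2)*o^2 + 6*o^2 + 4*o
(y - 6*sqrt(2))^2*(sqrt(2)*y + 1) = sqrt(2)*y^3 - 23*y^2 + 60*sqrt(2)*y + 72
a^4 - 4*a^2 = a^2*(a - 2)*(a + 2)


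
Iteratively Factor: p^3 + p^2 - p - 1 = (p + 1)*(p^2 - 1) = (p - 1)*(p + 1)*(p + 1)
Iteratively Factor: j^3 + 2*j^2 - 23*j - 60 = (j + 4)*(j^2 - 2*j - 15) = (j + 3)*(j + 4)*(j - 5)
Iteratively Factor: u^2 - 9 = (u + 3)*(u - 3)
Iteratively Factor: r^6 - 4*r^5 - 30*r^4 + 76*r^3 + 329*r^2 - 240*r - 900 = (r + 3)*(r^5 - 7*r^4 - 9*r^3 + 103*r^2 + 20*r - 300) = (r + 2)*(r + 3)*(r^4 - 9*r^3 + 9*r^2 + 85*r - 150) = (r + 2)*(r + 3)^2*(r^3 - 12*r^2 + 45*r - 50) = (r - 2)*(r + 2)*(r + 3)^2*(r^2 - 10*r + 25) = (r - 5)*(r - 2)*(r + 2)*(r + 3)^2*(r - 5)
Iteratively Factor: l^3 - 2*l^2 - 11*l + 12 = (l - 1)*(l^2 - l - 12) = (l - 4)*(l - 1)*(l + 3)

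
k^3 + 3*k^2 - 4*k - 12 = (k - 2)*(k + 2)*(k + 3)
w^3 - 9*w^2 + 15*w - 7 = (w - 7)*(w - 1)^2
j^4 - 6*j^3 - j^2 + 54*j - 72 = (j - 4)*(j - 3)*(j - 2)*(j + 3)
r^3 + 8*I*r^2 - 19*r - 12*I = (r + I)*(r + 3*I)*(r + 4*I)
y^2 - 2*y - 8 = (y - 4)*(y + 2)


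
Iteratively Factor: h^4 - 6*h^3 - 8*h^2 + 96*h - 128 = (h + 4)*(h^3 - 10*h^2 + 32*h - 32) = (h - 2)*(h + 4)*(h^2 - 8*h + 16) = (h - 4)*(h - 2)*(h + 4)*(h - 4)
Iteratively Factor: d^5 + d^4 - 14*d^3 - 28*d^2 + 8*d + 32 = (d + 2)*(d^4 - d^3 - 12*d^2 - 4*d + 16) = (d + 2)^2*(d^3 - 3*d^2 - 6*d + 8) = (d + 2)^3*(d^2 - 5*d + 4) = (d - 1)*(d + 2)^3*(d - 4)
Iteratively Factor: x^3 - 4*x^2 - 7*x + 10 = (x + 2)*(x^2 - 6*x + 5) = (x - 5)*(x + 2)*(x - 1)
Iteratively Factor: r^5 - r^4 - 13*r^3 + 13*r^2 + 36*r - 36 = (r + 3)*(r^4 - 4*r^3 - r^2 + 16*r - 12) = (r - 3)*(r + 3)*(r^3 - r^2 - 4*r + 4) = (r - 3)*(r + 2)*(r + 3)*(r^2 - 3*r + 2) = (r - 3)*(r - 2)*(r + 2)*(r + 3)*(r - 1)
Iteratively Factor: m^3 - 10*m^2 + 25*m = (m - 5)*(m^2 - 5*m) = (m - 5)^2*(m)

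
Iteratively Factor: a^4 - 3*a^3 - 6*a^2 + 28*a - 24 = (a - 2)*(a^3 - a^2 - 8*a + 12) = (a - 2)^2*(a^2 + a - 6) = (a - 2)^3*(a + 3)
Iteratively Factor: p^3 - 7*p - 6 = (p + 2)*(p^2 - 2*p - 3) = (p + 1)*(p + 2)*(p - 3)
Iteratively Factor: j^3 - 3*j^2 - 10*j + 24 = (j + 3)*(j^2 - 6*j + 8) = (j - 2)*(j + 3)*(j - 4)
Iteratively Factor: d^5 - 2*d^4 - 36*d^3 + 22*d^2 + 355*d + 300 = (d - 5)*(d^4 + 3*d^3 - 21*d^2 - 83*d - 60) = (d - 5)^2*(d^3 + 8*d^2 + 19*d + 12) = (d - 5)^2*(d + 3)*(d^2 + 5*d + 4) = (d - 5)^2*(d + 1)*(d + 3)*(d + 4)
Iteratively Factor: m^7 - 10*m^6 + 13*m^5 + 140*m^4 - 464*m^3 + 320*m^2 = (m - 4)*(m^6 - 6*m^5 - 11*m^4 + 96*m^3 - 80*m^2) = (m - 4)*(m - 1)*(m^5 - 5*m^4 - 16*m^3 + 80*m^2) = m*(m - 4)*(m - 1)*(m^4 - 5*m^3 - 16*m^2 + 80*m) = m*(m - 4)^2*(m - 1)*(m^3 - m^2 - 20*m) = m*(m - 4)^2*(m - 1)*(m + 4)*(m^2 - 5*m) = m*(m - 5)*(m - 4)^2*(m - 1)*(m + 4)*(m)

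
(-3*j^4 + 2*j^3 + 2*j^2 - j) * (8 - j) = 3*j^5 - 26*j^4 + 14*j^3 + 17*j^2 - 8*j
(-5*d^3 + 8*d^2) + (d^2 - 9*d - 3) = -5*d^3 + 9*d^2 - 9*d - 3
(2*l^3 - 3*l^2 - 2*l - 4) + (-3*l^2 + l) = 2*l^3 - 6*l^2 - l - 4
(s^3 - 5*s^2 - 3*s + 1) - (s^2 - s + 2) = s^3 - 6*s^2 - 2*s - 1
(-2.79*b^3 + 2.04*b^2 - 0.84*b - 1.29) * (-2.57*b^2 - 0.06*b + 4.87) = 7.1703*b^5 - 5.0754*b^4 - 11.5509*b^3 + 13.3005*b^2 - 4.0134*b - 6.2823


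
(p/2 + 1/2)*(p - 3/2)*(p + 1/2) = p^3/2 - 7*p/8 - 3/8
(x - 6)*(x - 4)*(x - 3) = x^3 - 13*x^2 + 54*x - 72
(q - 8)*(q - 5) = q^2 - 13*q + 40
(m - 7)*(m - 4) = m^2 - 11*m + 28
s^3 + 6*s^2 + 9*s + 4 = (s + 1)^2*(s + 4)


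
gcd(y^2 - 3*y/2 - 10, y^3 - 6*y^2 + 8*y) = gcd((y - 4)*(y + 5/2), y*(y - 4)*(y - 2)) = y - 4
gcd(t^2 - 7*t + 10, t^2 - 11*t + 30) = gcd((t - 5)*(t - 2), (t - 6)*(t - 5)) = t - 5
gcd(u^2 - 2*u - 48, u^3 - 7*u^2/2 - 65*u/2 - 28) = u - 8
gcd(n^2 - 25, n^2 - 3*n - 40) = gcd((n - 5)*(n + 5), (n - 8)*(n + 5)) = n + 5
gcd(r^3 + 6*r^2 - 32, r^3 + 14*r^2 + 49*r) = 1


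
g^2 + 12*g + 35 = (g + 5)*(g + 7)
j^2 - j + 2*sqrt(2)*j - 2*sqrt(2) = (j - 1)*(j + 2*sqrt(2))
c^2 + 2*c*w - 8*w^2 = (c - 2*w)*(c + 4*w)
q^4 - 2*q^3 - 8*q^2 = q^2*(q - 4)*(q + 2)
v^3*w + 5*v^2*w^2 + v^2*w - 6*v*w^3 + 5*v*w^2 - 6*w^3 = (v - w)*(v + 6*w)*(v*w + w)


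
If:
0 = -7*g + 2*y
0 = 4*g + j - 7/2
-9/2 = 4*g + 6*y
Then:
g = -9/50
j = 211/50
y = -63/100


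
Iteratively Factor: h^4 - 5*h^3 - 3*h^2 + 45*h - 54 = (h - 2)*(h^3 - 3*h^2 - 9*h + 27) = (h - 3)*(h - 2)*(h^2 - 9) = (h - 3)*(h - 2)*(h + 3)*(h - 3)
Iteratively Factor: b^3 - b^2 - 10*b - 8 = (b + 2)*(b^2 - 3*b - 4) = (b + 1)*(b + 2)*(b - 4)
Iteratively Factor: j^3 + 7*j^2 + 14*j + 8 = (j + 1)*(j^2 + 6*j + 8) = (j + 1)*(j + 2)*(j + 4)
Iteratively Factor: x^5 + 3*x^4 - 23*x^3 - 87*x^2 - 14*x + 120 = (x + 4)*(x^4 - x^3 - 19*x^2 - 11*x + 30) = (x + 3)*(x + 4)*(x^3 - 4*x^2 - 7*x + 10) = (x + 2)*(x + 3)*(x + 4)*(x^2 - 6*x + 5) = (x - 1)*(x + 2)*(x + 3)*(x + 4)*(x - 5)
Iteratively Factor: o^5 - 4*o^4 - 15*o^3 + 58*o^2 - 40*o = (o - 5)*(o^4 + o^3 - 10*o^2 + 8*o) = o*(o - 5)*(o^3 + o^2 - 10*o + 8) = o*(o - 5)*(o + 4)*(o^2 - 3*o + 2) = o*(o - 5)*(o - 1)*(o + 4)*(o - 2)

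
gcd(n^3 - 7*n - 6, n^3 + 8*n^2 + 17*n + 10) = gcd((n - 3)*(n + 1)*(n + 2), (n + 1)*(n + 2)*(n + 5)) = n^2 + 3*n + 2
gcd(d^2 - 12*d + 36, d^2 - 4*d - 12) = d - 6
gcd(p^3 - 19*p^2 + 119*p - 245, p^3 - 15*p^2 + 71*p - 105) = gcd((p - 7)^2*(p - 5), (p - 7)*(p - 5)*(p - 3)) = p^2 - 12*p + 35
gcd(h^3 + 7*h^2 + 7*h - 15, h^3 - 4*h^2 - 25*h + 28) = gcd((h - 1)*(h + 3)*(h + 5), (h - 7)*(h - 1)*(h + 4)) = h - 1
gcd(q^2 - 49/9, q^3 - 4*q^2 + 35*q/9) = q - 7/3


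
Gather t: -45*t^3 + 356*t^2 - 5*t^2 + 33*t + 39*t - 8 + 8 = -45*t^3 + 351*t^2 + 72*t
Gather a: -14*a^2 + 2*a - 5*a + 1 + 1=-14*a^2 - 3*a + 2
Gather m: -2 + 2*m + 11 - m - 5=m + 4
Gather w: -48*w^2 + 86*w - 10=-48*w^2 + 86*w - 10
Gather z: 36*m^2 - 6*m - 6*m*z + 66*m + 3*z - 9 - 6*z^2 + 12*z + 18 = 36*m^2 + 60*m - 6*z^2 + z*(15 - 6*m) + 9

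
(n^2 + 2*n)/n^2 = (n + 2)/n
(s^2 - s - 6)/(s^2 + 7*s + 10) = (s - 3)/(s + 5)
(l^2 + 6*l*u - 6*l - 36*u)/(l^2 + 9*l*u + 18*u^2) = (l - 6)/(l + 3*u)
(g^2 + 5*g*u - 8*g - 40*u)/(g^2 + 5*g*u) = (g - 8)/g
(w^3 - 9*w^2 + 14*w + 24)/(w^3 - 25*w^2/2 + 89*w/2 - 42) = 2*(w^2 - 5*w - 6)/(2*w^2 - 17*w + 21)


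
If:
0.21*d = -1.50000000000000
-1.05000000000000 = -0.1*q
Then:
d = -7.14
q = 10.50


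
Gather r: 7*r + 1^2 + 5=7*r + 6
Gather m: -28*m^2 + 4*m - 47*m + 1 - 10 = -28*m^2 - 43*m - 9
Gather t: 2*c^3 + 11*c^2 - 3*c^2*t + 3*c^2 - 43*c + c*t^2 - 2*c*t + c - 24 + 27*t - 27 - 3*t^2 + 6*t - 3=2*c^3 + 14*c^2 - 42*c + t^2*(c - 3) + t*(-3*c^2 - 2*c + 33) - 54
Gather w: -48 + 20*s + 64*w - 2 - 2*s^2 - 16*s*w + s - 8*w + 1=-2*s^2 + 21*s + w*(56 - 16*s) - 49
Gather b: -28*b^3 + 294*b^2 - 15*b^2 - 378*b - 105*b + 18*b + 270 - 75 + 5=-28*b^3 + 279*b^2 - 465*b + 200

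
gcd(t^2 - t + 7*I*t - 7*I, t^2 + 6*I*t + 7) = t + 7*I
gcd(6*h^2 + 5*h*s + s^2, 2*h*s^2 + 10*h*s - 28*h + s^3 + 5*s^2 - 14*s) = 2*h + s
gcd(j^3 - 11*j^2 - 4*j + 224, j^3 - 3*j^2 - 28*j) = j^2 - 3*j - 28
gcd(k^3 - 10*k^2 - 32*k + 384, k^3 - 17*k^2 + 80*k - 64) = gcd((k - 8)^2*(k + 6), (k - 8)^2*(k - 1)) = k^2 - 16*k + 64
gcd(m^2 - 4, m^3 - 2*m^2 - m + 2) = m - 2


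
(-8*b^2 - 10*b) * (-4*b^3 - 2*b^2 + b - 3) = 32*b^5 + 56*b^4 + 12*b^3 + 14*b^2 + 30*b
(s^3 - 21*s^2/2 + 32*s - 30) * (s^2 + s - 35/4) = s^5 - 19*s^4/2 + 51*s^3/4 + 751*s^2/8 - 310*s + 525/2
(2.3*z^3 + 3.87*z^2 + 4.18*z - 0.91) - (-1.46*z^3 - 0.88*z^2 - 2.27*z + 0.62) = 3.76*z^3 + 4.75*z^2 + 6.45*z - 1.53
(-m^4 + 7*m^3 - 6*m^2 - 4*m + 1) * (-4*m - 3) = 4*m^5 - 25*m^4 + 3*m^3 + 34*m^2 + 8*m - 3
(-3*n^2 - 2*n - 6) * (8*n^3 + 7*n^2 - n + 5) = -24*n^5 - 37*n^4 - 59*n^3 - 55*n^2 - 4*n - 30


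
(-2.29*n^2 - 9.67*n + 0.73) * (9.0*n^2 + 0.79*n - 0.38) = -20.61*n^4 - 88.8391*n^3 - 0.1991*n^2 + 4.2513*n - 0.2774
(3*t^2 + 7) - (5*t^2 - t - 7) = -2*t^2 + t + 14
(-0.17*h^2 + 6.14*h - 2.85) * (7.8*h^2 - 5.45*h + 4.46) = -1.326*h^4 + 48.8185*h^3 - 56.4512*h^2 + 42.9169*h - 12.711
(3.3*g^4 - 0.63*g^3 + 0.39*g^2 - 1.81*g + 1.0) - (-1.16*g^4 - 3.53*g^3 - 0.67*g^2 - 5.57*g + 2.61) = 4.46*g^4 + 2.9*g^3 + 1.06*g^2 + 3.76*g - 1.61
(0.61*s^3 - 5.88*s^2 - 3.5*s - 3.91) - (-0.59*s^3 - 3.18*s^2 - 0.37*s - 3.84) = 1.2*s^3 - 2.7*s^2 - 3.13*s - 0.0700000000000003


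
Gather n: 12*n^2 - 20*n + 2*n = 12*n^2 - 18*n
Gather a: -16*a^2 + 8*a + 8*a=-16*a^2 + 16*a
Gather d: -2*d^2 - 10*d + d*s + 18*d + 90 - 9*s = -2*d^2 + d*(s + 8) - 9*s + 90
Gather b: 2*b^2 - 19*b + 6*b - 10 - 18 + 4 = 2*b^2 - 13*b - 24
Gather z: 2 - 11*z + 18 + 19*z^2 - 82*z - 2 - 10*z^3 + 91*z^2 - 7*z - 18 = -10*z^3 + 110*z^2 - 100*z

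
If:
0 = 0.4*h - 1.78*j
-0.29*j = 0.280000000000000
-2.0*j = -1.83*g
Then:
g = -1.06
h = -4.30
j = -0.97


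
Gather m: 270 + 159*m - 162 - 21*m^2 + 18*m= -21*m^2 + 177*m + 108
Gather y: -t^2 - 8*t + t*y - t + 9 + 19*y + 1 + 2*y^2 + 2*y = -t^2 - 9*t + 2*y^2 + y*(t + 21) + 10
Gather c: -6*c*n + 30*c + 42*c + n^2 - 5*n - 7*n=c*(72 - 6*n) + n^2 - 12*n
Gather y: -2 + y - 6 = y - 8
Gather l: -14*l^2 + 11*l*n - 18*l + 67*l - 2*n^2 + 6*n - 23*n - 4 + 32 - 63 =-14*l^2 + l*(11*n + 49) - 2*n^2 - 17*n - 35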